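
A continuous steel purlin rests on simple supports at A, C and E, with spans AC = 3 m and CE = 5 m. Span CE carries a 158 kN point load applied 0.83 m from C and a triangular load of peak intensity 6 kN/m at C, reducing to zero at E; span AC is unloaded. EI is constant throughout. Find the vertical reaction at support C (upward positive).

R_C = 178.5 kN

Release continuity at C by inserting a hinge; the redundant is the internal moment M_C. The primary structure is two simply-supported spans AC and CE.
Discontinuity in slope at C on the released structure — sum the simple-span end rotations:
  span CE: point load 158 at a = 0.83: Pab(L + b)/(6LEI) = 167.2/EI
  span CE: triangular load, peak 6: w₀L³/(45EI) = 16.67/EI
  relative rotation θ_0 = (0 + 183.8)/EI = 183.8/EI
A unit hogging moment at C produces rotation L₁/(3EI) + L₂/(3EI) = 2.667/EI.
Compatibility: M_C·(L₁+L₂)/(3EI) = θ_0, giving M_C = 68.93 kN·m (hogging).
Span AC, ΣM about A with M_C applied at C: R_C^{AC}·3 = 0 + 68.93, so R_C^{AC} = 22.98 kN and R_A = 0 − 22.98 = -22.98 kN.
Span CE, ΣM about E: R_C^{CE}·5 = 708.9 + 68.93, so R_C^{CE} = 155.6 kN and R_E = 173 − 155.6 = 17.44 kN.
R_C = 22.98 + 155.6 = 178.5 kN.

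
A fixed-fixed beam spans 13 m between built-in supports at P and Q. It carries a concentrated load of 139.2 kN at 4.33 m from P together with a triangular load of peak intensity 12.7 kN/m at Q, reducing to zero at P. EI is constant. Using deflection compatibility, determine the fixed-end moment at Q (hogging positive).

Take the two fixed-end moments M_P, M_Q as redundants; the released structure is the simple span PQ.
End rotations of the released simple span under the applied load (×1/EI):
  at P: point load 139.2 at a = 4.33: Pab(L + b)/(6LEI) = 1452/EI
  at Q: point load 139.2 at a = 4.33: Pab(L + a)/(6LEI) = 1161/EI
  at P: triangular load, peak 12.7: 7w₀L³/(360EI) = 542.5/EI
  at Q: triangular load, peak 12.7: w₀L³/(45EI) = 620/EI
  θ_P0 = 1994/EI,  θ_Q0 = 1781/EI
Flexibility coefficients: a unit moment at one end gives L/(3EI) there and L/(6EI) at the far end, so f₁₁ = f₂₂ = 4.333/EI and f₁₂ = f₂₁ = 2.167/EI.
Compatibility — zero rotation at each built-in end:
  4.333 M_P + 2.167 M_Q = 1994
  2.167 M_P + 4.333 M_Q = 1781
Solving the pair gives M_P = 339.6 kN·m and M_Q = 241.2 kN·m (hogging).

M_Q = 241.2 kN·m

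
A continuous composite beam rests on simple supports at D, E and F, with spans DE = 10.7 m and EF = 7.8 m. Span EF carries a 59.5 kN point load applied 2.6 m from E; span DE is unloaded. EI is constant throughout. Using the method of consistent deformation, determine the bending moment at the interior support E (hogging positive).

M_E = 36.24 kN·m

Release continuity at E by inserting a hinge; the redundant is the internal moment M_E. The primary structure is two simply-supported spans DE and EF.
End slopes at the hinge E, treating each span as simply supported:
  span EF: point load 59.5 at a = 2.6: Pab(L + b)/(6LEI) = 223.5/EI
  relative rotation θ_0 = (0 + 223.5)/EI = 223.5/EI
A unit hogging moment at E produces rotation L₁/(3EI) + L₂/(3EI) = 6.167/EI.
Compatibility: M_E·(L₁+L₂)/(3EI) = θ_0, giving M_E = 36.24 kN·m (hogging).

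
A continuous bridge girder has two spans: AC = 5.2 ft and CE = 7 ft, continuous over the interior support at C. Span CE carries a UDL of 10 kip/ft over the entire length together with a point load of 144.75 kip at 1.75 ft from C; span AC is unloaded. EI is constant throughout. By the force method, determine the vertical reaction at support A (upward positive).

R_A = -25.1 kip

Insert a hinge at C; M_C is the redundant, and each span becomes simply supported.
Discontinuity in slope at C on the released structure — sum the simple-span end rotations:
  span CE: UDL 10: wL³/(24EI) = 142.9/EI
  span CE: point load 144.75 at a = 1.75: Pab(L + b)/(6LEI) = 387.9/EI
  relative rotation θ_0 = (0 + 530.8)/EI = 530.8/EI
A unit hogging moment at C produces rotation L₁/(3EI) + L₂/(3EI) = 4.067/EI.
Slope continuity at C: θ_0 = M_C·4.067/EI, so M_C = 530.8/4.067 = 130.5 kip·ft (hogging).
Span AC, ΣM about A with M_C applied at C: R_C^{AC}·5.2 = 0 + 130.5, so R_C^{AC} = 25.1 kip and R_A = 0 − 25.1 = -25.1 kip.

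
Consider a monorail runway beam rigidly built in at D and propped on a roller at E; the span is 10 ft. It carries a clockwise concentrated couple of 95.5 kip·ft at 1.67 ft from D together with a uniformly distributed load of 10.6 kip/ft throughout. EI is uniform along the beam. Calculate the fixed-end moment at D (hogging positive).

Take the reaction at E as the redundant and release it; the primary structure is a cantilever fixed at D.
Deflection at E on the released cantilever, summing each load's contribution:
  clockwise couple 95.5 at a = 1.67: M₀a(2L − a)/(2EI) = 1462/EI
  UDL 10.6: wL⁴/(8EI) = 13250/EI
  δ_0 = 14712/EI
Tip deflection under a unit load at E: L³/(3EI) = 333.3/EI.
Compatibility at E: δ_0 − R_E·δ_{EE} = 0, so R_E = 14712/333.3 = 44.14 kip.
Moment equilibrium about D: M_D = Σ(load moments about D) − R_E·L = 625.5 − 44.14×10 = 184.1 kip·ft.

M_D = 184.1 kip·ft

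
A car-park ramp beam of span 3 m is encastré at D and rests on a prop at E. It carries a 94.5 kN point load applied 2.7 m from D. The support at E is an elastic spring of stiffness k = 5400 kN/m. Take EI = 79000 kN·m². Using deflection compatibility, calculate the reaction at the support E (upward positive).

Release the roller at E. Primary structure: cantilever fixed at D.
Primary-structure tip deflection at E by superposition:
  point load 94.5 at a = 2.7: Pa²(3L − a)/(6EI) = 723.4/EI
Tip deflection under a unit load at E: L³/(3EI) = 9/EI.
With EI = 79000 kN·m²: δ_0 = 0.009156 m and δ_{EE} = 0.000114 m/kN.
Compatibility — the spring shortens by R_E/k under the reaction it provides: δ_0 − R_E·δ_{EE} = R_E/k. With 1/k = 0.000185 m/kN, R_E = δ_0 / (δ_{EE} + 1/k) = 0.009156 / (0.000114 + 0.000185) = 30.61 kN.

R_E = 30.61 kN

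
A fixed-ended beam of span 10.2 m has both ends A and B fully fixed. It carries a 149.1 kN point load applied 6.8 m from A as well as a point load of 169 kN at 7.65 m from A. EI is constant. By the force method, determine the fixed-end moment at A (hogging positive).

Take the two fixed-end moments M_A, M_B as redundants; the released structure is the simple span AB.
End rotations of the released simple span under the applied load (×1/EI):
  at A: point load 149.1 at a = 6.8: Pab(L + b)/(6LEI) = 766/EI
  at B: point load 149.1 at a = 6.8: Pab(L + a)/(6LEI) = 957.6/EI
  at A: point load 169 at a = 7.65: Pab(L + b)/(6LEI) = 686.8/EI
  at B: point load 169 at a = 7.65: Pab(L + a)/(6LEI) = 961.6/EI
  θ_A0 = 1453/EI,  θ_B0 = 1919/EI
Flexibility coefficients: a unit moment at one end gives L/(3EI) there and L/(6EI) at the far end, so f₁₁ = f₂₂ = 3.4/EI and f₁₂ = f₂₁ = 1.7/EI.
Compatibility — zero rotation at each built-in end:
  3.4 M_A + 1.7 M_B = 1453
  1.7 M_A + 3.4 M_B = 1919
Solving the pair gives M_A = 193.5 kN·m and M_B = 467.7 kN·m (hogging).

M_A = 193.5 kN·m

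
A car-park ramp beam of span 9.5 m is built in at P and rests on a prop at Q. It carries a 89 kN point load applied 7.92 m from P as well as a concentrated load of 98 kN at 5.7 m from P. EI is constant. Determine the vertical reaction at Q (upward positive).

R_Q = 109.3 kN

Release the roller at Q. Primary structure: cantilever fixed at P.
Free-end deflection of the primary structure under the applied loading (downward +):
  point load 89 at a = 7.92: Pa²(3L − a)/(6EI) = 19148/EI
  point load 98 at a = 5.7: Pa²(3L − a)/(6EI) = 12099/EI
  δ_0 = 31248/EI
Flexibility coefficient — unit upward force at Q: δ_{QQ} = L³/(3EI) = 285.8/EI.
The prop prevents deflection at Q: R_Q = δ_0/δ_{QQ} = 31248/285.8 = 109.3 kN.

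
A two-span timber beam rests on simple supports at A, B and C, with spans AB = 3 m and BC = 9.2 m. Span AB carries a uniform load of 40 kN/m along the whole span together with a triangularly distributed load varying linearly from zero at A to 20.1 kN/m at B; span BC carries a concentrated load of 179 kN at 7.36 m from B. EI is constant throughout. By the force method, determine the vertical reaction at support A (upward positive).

R_A = 25.63 kN

Take M_B as the redundant. Released structure: two simple spans AB and BC with a hinge at B.
Discontinuity in slope at B on the released structure — sum the simple-span end rotations:
  span AB: UDL 40: wL³/(24EI) = 45/EI
  span AB: triangular load, peak 20.1: w₀L³/(45EI) = 12.06/EI
  span BC: point load 179 at a = 7.36: Pab(L + b)/(6LEI) = 484.8/EI
  relative rotation θ_0 = (57.06 + 484.8)/EI = 541.9/EI
A unit hogging moment at B produces rotation L₁/(3EI) + L₂/(3EI) = 4.067/EI.
Compatibility: M_B·(L₁+L₂)/(3EI) = θ_0, giving M_B = 133.2 kN·m (hogging).
Span AB, ΣM about A with M_B applied at B: R_B^{AB}·3 = 240.3 + 133.2, so R_B^{AB} = 124.5 kN and R_A = 150.2 − 124.5 = 25.63 kN.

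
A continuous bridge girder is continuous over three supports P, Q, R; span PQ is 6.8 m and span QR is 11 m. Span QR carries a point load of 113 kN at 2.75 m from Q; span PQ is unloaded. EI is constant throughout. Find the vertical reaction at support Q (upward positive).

Release continuity at Q by inserting a hinge; the redundant is the internal moment M_Q. The primary structure is two simply-supported spans PQ and QR.
Rotations at Q on the released spans (each span's end-slope, ×1/EI):
  span QR: point load 113 at a = 2.75: Pab(L + b)/(6LEI) = 747.7/EI
  relative rotation θ_0 = (0 + 747.7)/EI = 747.7/EI
A unit hogging moment at Q produces rotation L₁/(3EI) + L₂/(3EI) = 5.933/EI.
Compatibility: M_Q·(L₁+L₂)/(3EI) = θ_0, giving M_Q = 126 kN·m (hogging).
Span PQ, ΣM about P with M_Q applied at Q: R_Q^{PQ}·6.8 = 0 + 126, so R_Q^{PQ} = 18.53 kN and R_P = 0 − 18.53 = -18.53 kN.
Span QR, ΣM about R: R_Q^{QR}·11 = 932.2 + 126, so R_Q^{QR} = 96.21 kN and R_R = 113 − 96.21 = 16.79 kN.
R_Q = 18.53 + 96.21 = 114.7 kN.

R_Q = 114.7 kN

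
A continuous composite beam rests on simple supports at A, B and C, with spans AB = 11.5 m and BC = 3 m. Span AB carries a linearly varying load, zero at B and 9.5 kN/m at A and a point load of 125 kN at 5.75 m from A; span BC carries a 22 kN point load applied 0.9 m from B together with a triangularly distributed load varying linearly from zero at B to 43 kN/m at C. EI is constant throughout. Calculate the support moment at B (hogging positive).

Take M_B as the redundant. Released structure: two simple spans AB and BC with a hinge at B.
Discontinuity in slope at B on the released structure — sum the simple-span end rotations:
  span AB: triangular load, peak 9.5: 7w₀L³/(360EI) = 280.9/EI
  span AB: point load 125 at a = 5.75: Pab(L + a)/(6LEI) = 1033/EI
  span BC: point load 22 at a = 0.9: Pab(L + b)/(6LEI) = 11.78/EI
  span BC: triangular load, peak 43: 7w₀L³/(360EI) = 22.57/EI
  relative rotation θ_0 = (1314 + 34.36)/EI = 1348/EI
A unit hogging moment at B produces rotation L₁/(3EI) + L₂/(3EI) = 4.833/EI.
Compatibility: M_B·(L₁+L₂)/(3EI) = θ_0, giving M_B = 279 kN·m (hogging).

M_B = 279 kN·m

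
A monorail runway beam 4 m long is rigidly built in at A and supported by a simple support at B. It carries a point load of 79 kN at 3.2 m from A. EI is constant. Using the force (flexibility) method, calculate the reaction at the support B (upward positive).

R_B = 55.62 kN

Release the roller at B. Primary structure: cantilever fixed at A.
Deflection at B on the released cantilever, summing each load's contribution:
  point load 79 at a = 3.2: Pa²(3L − a)/(6EI) = 1186/EI
Flexibility coefficient — unit upward force at B: δ_{BB} = L³/(3EI) = 21.33/EI.
Compatibility at B: δ_0 − R_B·δ_{BB} = 0, so R_B = 1186/21.33 = 55.62 kN.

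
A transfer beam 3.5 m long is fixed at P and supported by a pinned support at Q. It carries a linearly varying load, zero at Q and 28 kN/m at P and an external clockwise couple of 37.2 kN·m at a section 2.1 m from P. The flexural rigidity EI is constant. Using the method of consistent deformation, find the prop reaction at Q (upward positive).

R_Q = 23.19 kN

Take the reaction at Q as the redundant and release it; the primary structure is a cantilever fixed at P.
Deflection at Q on the released cantilever, summing each load's contribution:
  triangular load, peak 28 at the fixed end: w₀L⁴/(30EI) = 140.1/EI
  clockwise couple 37.2 at a = 2.1: M₀a(2L − a)/(2EI) = 191.4/EI
  δ_0 = 331.5/EI
Flexibility coefficient — unit upward force at Q: δ_{QQ} = L³/(3EI) = 14.29/EI.
Compatibility at Q: δ_0 − R_Q·δ_{QQ} = 0, so R_Q = 331.5/14.29 = 23.19 kN.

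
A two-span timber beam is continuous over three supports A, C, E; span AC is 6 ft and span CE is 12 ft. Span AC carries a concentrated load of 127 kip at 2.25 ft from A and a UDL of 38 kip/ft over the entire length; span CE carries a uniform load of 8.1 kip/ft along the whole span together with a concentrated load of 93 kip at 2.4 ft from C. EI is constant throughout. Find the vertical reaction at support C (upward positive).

Release continuity at C by inserting a hinge; the redundant is the internal moment M_C. The primary structure is two simply-supported spans AC and CE.
Rotations at C on the released spans (each span's end-slope, ×1/EI):
  span AC: point load 127 at a = 2.25: Pab(L + a)/(6LEI) = 245.6/EI
  span AC: UDL 38: wL³/(24EI) = 342/EI
  span CE: UDL 8.1: wL³/(24EI) = 583.2/EI
  span CE: point load 93 at a = 2.4: Pab(L + b)/(6LEI) = 642.8/EI
  relative rotation θ_0 = (587.6 + 1226)/EI = 1814/EI
A unit hogging moment at C produces rotation L₁/(3EI) + L₂/(3EI) = 6/EI.
Compatibility: M_C·(L₁+L₂)/(3EI) = θ_0, giving M_C = 302.3 kip·ft (hogging).
Span AC, ΣM about A with M_C applied at C: R_C^{AC}·6 = 969.8 + 302.3, so R_C^{AC} = 212 kip and R_A = 355 − 212 = 143 kip.
Span CE, ΣM about E: R_C^{CE}·12 = 1476 + 302.3, so R_C^{CE} = 148.2 kip and R_E = 190.2 − 148.2 = 42.01 kip.
R_C = 212 + 148.2 = 360.2 kip.

R_C = 360.2 kip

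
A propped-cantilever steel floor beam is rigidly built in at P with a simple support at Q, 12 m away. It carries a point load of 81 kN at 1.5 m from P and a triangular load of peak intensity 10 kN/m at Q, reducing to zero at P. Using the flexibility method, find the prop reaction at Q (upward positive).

R_Q = 34.82 kN

Choose R_Q as the redundant. The primary structure is the cantilever fixed at P.
Downward deflection at the released point Q due to the loads:
  point load 81 at a = 1.5: Pa²(3L − a)/(6EI) = 1048/EI
  triangular load, peak 10 at the free end: 11w₀L⁴/(120EI) = 19008/EI
  δ_0 = 20056/EI
Tip deflection under a unit load at Q: L³/(3EI) = 576/EI.
Compatibility at Q: δ_0 − R_Q·δ_{QQ} = 0, so R_Q = 20056/576 = 34.82 kN.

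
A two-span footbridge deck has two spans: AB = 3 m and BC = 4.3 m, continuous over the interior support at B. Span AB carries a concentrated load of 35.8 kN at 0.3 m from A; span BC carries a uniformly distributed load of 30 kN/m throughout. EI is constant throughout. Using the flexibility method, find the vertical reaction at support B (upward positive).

Release continuity at B by inserting a hinge; the redundant is the internal moment M_B. The primary structure is two simply-supported spans AB and BC.
Rotations at B on the released spans (each span's end-slope, ×1/EI):
  span AB: point load 35.8 at a = 0.3: Pab(L + a)/(6LEI) = 5.316/EI
  span BC: UDL 30: wL³/(24EI) = 99.38/EI
  relative rotation θ_0 = (5.316 + 99.38)/EI = 104.7/EI
A unit hogging moment at B produces rotation L₁/(3EI) + L₂/(3EI) = 2.433/EI.
Compatibility: M_B·(L₁+L₂)/(3EI) = θ_0, giving M_B = 43.03 kN·m (hogging).
Span AB, ΣM about A with M_B applied at B: R_B^{AB}·3 = 10.74 + 43.03, so R_B^{AB} = 17.92 kN and R_A = 35.8 − 17.92 = 17.88 kN.
Span BC, ΣM about C: R_B^{BC}·4.3 = 277.4 + 43.03, so R_B^{BC} = 74.51 kN and R_C = 129 − 74.51 = 54.49 kN.
R_B = 17.92 + 74.51 = 92.43 kN.

R_B = 92.43 kN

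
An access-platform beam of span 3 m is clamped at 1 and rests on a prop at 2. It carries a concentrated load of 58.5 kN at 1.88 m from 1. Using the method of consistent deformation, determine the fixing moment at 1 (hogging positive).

M_1 = 28.19 kN·m

Take the reaction at 2 as the redundant and release it; the primary structure is a cantilever fixed at 1.
Primary-structure tip deflection at 2 by superposition:
  point load 58.5 at a = 1.88: Pa²(3L − a)/(6EI) = 245.4/EI
Tip deflection under a unit load at 2: L³/(3EI) = 9/EI.
The prop prevents deflection at 2: R_2 = δ_0/δ_{22} = 245.4/9 = 27.26 kN.
Moment equilibrium about 1: M_1 = Σ(load moments about 1) − R_2·L = 110 − 27.26×3 = 28.19 kN·m.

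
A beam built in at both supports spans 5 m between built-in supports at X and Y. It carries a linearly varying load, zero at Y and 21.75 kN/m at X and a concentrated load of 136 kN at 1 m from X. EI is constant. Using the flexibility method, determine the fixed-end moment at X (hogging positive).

M_X = 114.2 kN·m

Take the two fixed-end moments M_X, M_Y as redundants; the released structure is the simple span XY.
Simple-span end rotations at X and Y under the given loads:
  at X: triangular load, peak 21.75: w₀L³/(45EI) = 60.42/EI
  at Y: triangular load, peak 21.75: 7w₀L³/(360EI) = 52.86/EI
  at X: point load 136 at a = 1: Pab(L + b)/(6LEI) = 163.2/EI
  at Y: point load 136 at a = 1: Pab(L + a)/(6LEI) = 108.8/EI
  θ_X0 = 223.6/EI,  θ_Y0 = 161.7/EI
Flexibility coefficients: a unit moment at one end gives L/(3EI) there and L/(6EI) at the far end, so f₁₁ = f₂₂ = 1.667/EI and f₁₂ = f₂₁ = 0.8333/EI.
Compatibility — zero rotation at each built-in end:
  1.667 M_X + 0.8333 M_Y = 223.6
  0.8333 M_X + 1.667 M_Y = 161.7
Solving the pair gives M_X = 114.2 kN·m and M_Y = 39.88 kN·m (hogging).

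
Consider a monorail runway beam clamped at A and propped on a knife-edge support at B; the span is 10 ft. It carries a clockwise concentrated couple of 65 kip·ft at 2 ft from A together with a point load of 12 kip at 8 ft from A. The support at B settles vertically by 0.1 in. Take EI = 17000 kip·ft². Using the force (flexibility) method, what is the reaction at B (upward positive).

R_B = 11.53 kip

Remove the prop at B; the released (primary) structure is a cantilever built in at A.
Free-end deflection of the primary structure under the applied loading (downward +):
  clockwise couple 65 at a = 2: M₀a(2L − a)/(2EI) = 1170/EI
  point load 12 at a = 8: Pa²(3L − a)/(6EI) = 2816/EI
  δ_0 = 3986/EI
Flexibility coefficient — unit upward force at B: δ_{BB} = L³/(3EI) = 333.3/EI.
With EI = 17000 kip·ft²: δ_0 = 0.23447 ft and δ_{BB} = 0.019608 ft/kip.
Compatibility — the beam at B must follow the support down by 0.008333 ft: δ_0 − R_B·δ_{BB} = 0.008333, so R_B = (0.23447 − 0.008333)/0.019608 = 11.53 kip.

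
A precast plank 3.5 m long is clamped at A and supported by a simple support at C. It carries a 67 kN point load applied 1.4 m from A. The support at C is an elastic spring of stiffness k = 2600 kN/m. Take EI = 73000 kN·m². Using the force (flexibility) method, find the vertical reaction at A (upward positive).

R_A = 62.3 kN

Choose R_C as the redundant. The primary structure is the cantilever fixed at A.
Deflection at C on the released cantilever, summing each load's contribution:
  point load 67 at a = 1.4: Pa²(3L − a)/(6EI) = 199.2/EI
Tip deflection under a unit load at C: L³/(3EI) = 14.29/EI.
With EI = 73000 kN·m²: δ_0 = 0.002728 m and δ_{CC} = 0.000196 m/kN.
Compatibility — the spring shortens by R_C/k under the reaction it provides: δ_0 − R_C·δ_{CC} = R_C/k. With 1/k = 0.000385 m/kN, R_C = δ_0 / (δ_{CC} + 1/k) = 0.002728 / (0.000196 + 0.000385) = 4.701 kN.
Vertical equilibrium: R_A = ΣP − R_C = 67 − 4.701 = 62.3 kN.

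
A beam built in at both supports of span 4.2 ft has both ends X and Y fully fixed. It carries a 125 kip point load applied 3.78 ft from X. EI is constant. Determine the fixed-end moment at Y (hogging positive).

M_Y = 42.52 kip·ft

Release both end moments; the primary structure is a simply-supported span XY with redundants M_X and M_Y.
End rotations of the released simple span under the applied load (×1/EI):
  at X: point load 125 at a = 3.78: Pab(L + b)/(6LEI) = 36.38/EI
  at Y: point load 125 at a = 3.78: Pab(L + a)/(6LEI) = 62.84/EI
  θ_X0 = 36.38/EI,  θ_Y0 = 62.84/EI
Flexibility coefficients: a unit moment at one end gives L/(3EI) there and L/(6EI) at the far end, so f₁₁ = f₂₂ = 1.4/EI and f₁₂ = f₂₁ = 0.7/EI.
Compatibility — zero rotation at each built-in end:
  1.4 M_X + 0.7 M_Y = 36.38
  0.7 M_X + 1.4 M_Y = 62.84
Solving the pair gives M_X = 4.725 kip·ft and M_Y = 42.52 kip·ft (hogging).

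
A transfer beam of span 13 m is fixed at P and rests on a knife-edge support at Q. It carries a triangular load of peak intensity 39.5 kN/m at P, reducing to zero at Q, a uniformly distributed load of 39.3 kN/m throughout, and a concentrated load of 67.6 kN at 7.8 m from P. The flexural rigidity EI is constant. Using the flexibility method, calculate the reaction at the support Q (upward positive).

R_Q = 272.1 kN

Choose R_Q as the redundant. The primary structure is the cantilever fixed at P.
Free-end deflection of the primary structure under the applied loading (downward +):
  triangular load, peak 39.5 at the fixed end: w₀L⁴/(30EI) = 37605/EI
  UDL 39.3: wL⁴/(8EI) = 140306/EI
  point load 67.6 at a = 7.8: Pa²(3L − a)/(6EI) = 21386/EI
  δ_0 = 199298/EI
Tip deflection under a unit load at Q: L³/(3EI) = 732.3/EI.
Compatibility at Q: δ_0 − R_Q·δ_{QQ} = 0, so R_Q = 199298/732.3 = 272.1 kN.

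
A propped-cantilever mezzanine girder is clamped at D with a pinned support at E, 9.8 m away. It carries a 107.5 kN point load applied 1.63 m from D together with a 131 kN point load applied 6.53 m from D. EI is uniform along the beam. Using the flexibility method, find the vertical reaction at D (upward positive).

Choose R_E as the redundant. The primary structure is the cantilever fixed at D.
Downward deflection at the released point E due to the loads:
  point load 107.5 at a = 1.63: Pa²(3L − a)/(6EI) = 1322/EI
  point load 131 at a = 6.53: Pa²(3L − a)/(6EI) = 21292/EI
  δ_0 = 22614/EI
Tip deflection under a unit load at E: L³/(3EI) = 313.7/EI.
Compatibility at E: δ_0 − R_E·δ_{EE} = 0, so R_E = 22614/313.7 = 72.08 kN.
Vertical equilibrium: R_D = ΣP − R_E = 238.5 − 72.08 = 166.4 kN.

R_D = 166.4 kN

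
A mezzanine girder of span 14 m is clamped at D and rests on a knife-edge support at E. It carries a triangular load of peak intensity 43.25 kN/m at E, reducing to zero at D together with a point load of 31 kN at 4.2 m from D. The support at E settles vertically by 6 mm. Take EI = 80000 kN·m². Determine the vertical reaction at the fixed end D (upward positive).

Remove the prop at E; the released (primary) structure is a cantilever built in at D.
Downward deflection at the released point E due to the loads:
  triangular load, peak 43.25 at the free end: 11w₀L⁴/(120EI) = 152303/EI
  point load 31 at a = 4.2: Pa²(3L − a)/(6EI) = 3445/EI
  δ_0 = 155749/EI
Flexibility coefficient — unit upward force at E: δ_{EE} = L³/(3EI) = 914.7/EI.
With EI = 80000 kN·m²: δ_0 = 1.9469 m and δ_{EE} = 0.011433 m/kN.
Compatibility — the beam at E must follow the support down by 0.006 m: δ_0 − R_E·δ_{EE} = 0.006, so R_E = (1.9469 − 0.006)/0.011433 = 169.8 kN.
Vertical equilibrium: R_D = ΣP − R_E = 333.8 − 169.8 = 164 kN.

R_D = 164 kN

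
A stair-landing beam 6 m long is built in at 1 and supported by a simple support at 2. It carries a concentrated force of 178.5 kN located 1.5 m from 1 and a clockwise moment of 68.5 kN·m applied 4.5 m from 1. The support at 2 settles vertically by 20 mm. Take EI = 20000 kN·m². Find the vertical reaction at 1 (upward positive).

Remove the prop at 2; the released (primary) structure is a cantilever built in at 1.
Deflection at 2 on the released cantilever, summing each load's contribution:
  point load 178.5 at a = 1.5: Pa²(3L − a)/(6EI) = 1104/EI
  clockwise couple 68.5 at a = 4.5: M₀a(2L − a)/(2EI) = 1156/EI
  δ_0 = 2260/EI
Flexibility coefficient — unit upward force at 2: δ_{22} = L³/(3EI) = 72/EI.
With EI = 20000 kN·m²: δ_0 = 0.11302 m and δ_{22} = 0.0036 m/kN.
Compatibility — the beam at 2 must follow the support down by 0.02 m: δ_0 − R_2·δ_{22} = 0.02, so R_2 = (0.11302 − 0.02)/0.0036 = 25.84 kN.
Vertical equilibrium: R_1 = ΣP − R_2 = 178.5 − 25.84 = 152.7 kN.

R_1 = 152.7 kN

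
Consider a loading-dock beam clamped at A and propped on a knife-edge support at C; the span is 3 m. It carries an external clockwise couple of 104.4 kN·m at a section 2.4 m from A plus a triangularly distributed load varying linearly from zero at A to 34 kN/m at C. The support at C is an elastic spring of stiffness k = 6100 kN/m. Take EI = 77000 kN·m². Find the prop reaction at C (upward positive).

Take the reaction at C as the redundant and release it; the primary structure is a cantilever fixed at A.
Free-end deflection of the primary structure under the applied loading (downward +):
  clockwise couple 104.4 at a = 2.4: M₀a(2L − a)/(2EI) = 451/EI
  triangular load, peak 34 at the free end: 11w₀L⁴/(120EI) = 252.4/EI
  δ_0 = 703.5/EI
Flexibility coefficient — unit upward force at C: δ_{CC} = L³/(3EI) = 9/EI.
With EI = 77000 kN·m²: δ_0 = 0.009136 m and δ_{CC} = 0.000117 m/kN.
Compatibility — the spring shortens by R_C/k under the reaction it provides: δ_0 − R_C·δ_{CC} = R_C/k. With 1/k = 0.000164 m/kN, R_C = δ_0 / (δ_{CC} + 1/k) = 0.009136 / (0.000117 + 0.000164) = 32.53 kN.

R_C = 32.53 kN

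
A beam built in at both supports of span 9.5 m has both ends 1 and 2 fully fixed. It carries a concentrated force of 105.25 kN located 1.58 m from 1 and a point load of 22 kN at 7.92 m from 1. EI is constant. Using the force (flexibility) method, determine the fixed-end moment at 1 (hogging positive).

M_1 = 120.4 kN·m

Release both end moments; the primary structure is a simply-supported span 12 with redundants M_1 and M_2.
End rotations of the released simple span under the applied load (×1/EI):
  at 1: point load 105.25 at a = 1.58: Pab(L + b)/(6LEI) = 402.5/EI
  at 2: point load 105.25 at a = 1.58: Pab(L + a)/(6LEI) = 256/EI
  at 1: point load 22 at a = 7.92: Pab(L + b)/(6LEI) = 53.51/EI
  at 2: point load 22 at a = 7.92: Pab(L + a)/(6LEI) = 84.14/EI
  θ_10 = 456/EI,  θ_20 = 340.2/EI
Flexibility coefficients: a unit moment at one end gives L/(3EI) there and L/(6EI) at the far end, so f₁₁ = f₂₂ = 3.167/EI and f₁₂ = f₂₁ = 1.583/EI.
Compatibility — zero rotation at each built-in end:
  3.167 M_1 + 1.583 M_2 = 456
  1.583 M_1 + 3.167 M_2 = 340.2
Solving the pair gives M_1 = 120.4 kN·m and M_2 = 47.22 kN·m (hogging).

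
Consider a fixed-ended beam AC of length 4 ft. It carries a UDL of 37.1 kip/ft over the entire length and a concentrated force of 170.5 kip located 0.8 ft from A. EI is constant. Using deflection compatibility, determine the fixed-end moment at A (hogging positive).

M_A = 136.8 kip·ft

Release both end moments; the primary structure is a simply-supported span AC with redundants M_A and M_C.
Simple-span end rotations at A and C under the given loads:
  at A: UDL 37.1: wL³/(24EI) = 98.93/EI
  at C: UDL 37.1: wL³/(24EI) = 98.93/EI
  at A: point load 170.5 at a = 0.8: Pab(L + b)/(6LEI) = 130.9/EI
  at C: point load 170.5 at a = 0.8: Pab(L + a)/(6LEI) = 87.3/EI
  θ_A0 = 229.9/EI,  θ_C0 = 186.2/EI
Flexibility coefficients: a unit moment at one end gives L/(3EI) there and L/(6EI) at the far end, so f₁₁ = f₂₂ = 1.333/EI and f₁₂ = f₂₁ = 0.6667/EI.
Compatibility — zero rotation at each built-in end:
  1.333 M_A + 0.6667 M_C = 229.9
  0.6667 M_A + 1.333 M_C = 186.2
Solving the pair gives M_A = 136.8 kip·ft and M_C = 71.29 kip·ft (hogging).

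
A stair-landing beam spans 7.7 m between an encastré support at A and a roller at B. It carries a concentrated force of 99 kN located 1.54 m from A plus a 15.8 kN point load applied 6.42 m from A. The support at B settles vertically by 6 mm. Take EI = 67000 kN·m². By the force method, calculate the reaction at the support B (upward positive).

Choose R_B as the redundant. The primary structure is the cantilever fixed at A.
Primary-structure tip deflection at B by superposition:
  point load 99 at a = 1.54: Pa²(3L − a)/(6EI) = 843.7/EI
  point load 15.8 at a = 6.42: Pa²(3L − a)/(6EI) = 1810/EI
  δ_0 = 2654/EI
Tip deflection under a unit load at B: L³/(3EI) = 152.2/EI.
With EI = 67000 kN·m²: δ_0 = 0.039613 m and δ_{BB} = 0.002271 m/kN.
Compatibility — the beam at B must follow the support down by 0.006 m: δ_0 − R_B·δ_{BB} = 0.006, so R_B = (0.039613 − 0.006)/0.002271 = 14.8 kN.

R_B = 14.8 kN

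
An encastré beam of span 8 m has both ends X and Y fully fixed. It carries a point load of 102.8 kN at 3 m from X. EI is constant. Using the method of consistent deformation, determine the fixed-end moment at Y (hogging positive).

Take the two fixed-end moments M_X, M_Y as redundants; the released structure is the simple span XY.
On the primary (simply-supported) span, the end slopes from the loading are:
  at X: point load 102.8 at a = 3: Pab(L + b)/(6LEI) = 417.6/EI
  at Y: point load 102.8 at a = 3: Pab(L + a)/(6LEI) = 353.4/EI
  θ_X0 = 417.6/EI,  θ_Y0 = 353.4/EI
Flexibility coefficients: a unit moment at one end gives L/(3EI) there and L/(6EI) at the far end, so f₁₁ = f₂₂ = 2.667/EI and f₁₂ = f₂₁ = 1.333/EI.
Compatibility — zero rotation at each built-in end:
  2.667 M_X + 1.333 M_Y = 417.6
  1.333 M_X + 2.667 M_Y = 353.4
Solving the pair gives M_X = 120.5 kN·m and M_Y = 72.28 kN·m (hogging).

M_Y = 72.28 kN·m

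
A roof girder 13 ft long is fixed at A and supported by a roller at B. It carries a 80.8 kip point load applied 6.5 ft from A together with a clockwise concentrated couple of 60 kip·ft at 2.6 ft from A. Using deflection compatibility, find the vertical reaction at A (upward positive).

Release the roller at B. Primary structure: cantilever fixed at A.
Free-end deflection of the primary structure under the applied loading (downward +):
  point load 80.8 at a = 6.5: Pa²(3L − a)/(6EI) = 18491/EI
  clockwise couple 60 at a = 2.6: M₀a(2L − a)/(2EI) = 1825/EI
  δ_0 = 20317/EI
Flexibility coefficient — unit upward force at B: δ_{BB} = L³/(3EI) = 732.3/EI.
The prop prevents deflection at B: R_B = δ_0/δ_{BB} = 20317/732.3 = 27.74 kip.
Vertical equilibrium: R_A = ΣP − R_B = 80.8 − 27.74 = 53.06 kip.

R_A = 53.06 kip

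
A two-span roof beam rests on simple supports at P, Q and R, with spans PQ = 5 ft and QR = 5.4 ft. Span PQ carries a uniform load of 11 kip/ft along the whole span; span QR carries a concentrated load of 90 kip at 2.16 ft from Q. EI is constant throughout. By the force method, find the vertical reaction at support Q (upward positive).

R_Q = 106.5 kip

Release continuity at Q by inserting a hinge; the redundant is the internal moment M_Q. The primary structure is two simply-supported spans PQ and QR.
End slopes at the hinge Q, treating each span as simply supported:
  span PQ: UDL 11: wL³/(24EI) = 57.29/EI
  span QR: point load 90 at a = 2.16: Pab(L + b)/(6LEI) = 168/EI
  relative rotation θ_0 = (57.29 + 168)/EI = 225.3/EI
A unit hogging moment at Q produces rotation L₁/(3EI) + L₂/(3EI) = 3.467/EI.
Slope continuity at Q: θ_0 = M_Q·3.467/EI, so M_Q = 225.3/3.467 = 64.98 kip·ft (hogging).
Span PQ, ΣM about P with M_Q applied at Q: R_Q^{PQ}·5 = 137.5 + 64.98, so R_Q^{PQ} = 40.5 kip and R_P = 55 − 40.5 = 14.5 kip.
Span QR, ΣM about R: R_Q^{QR}·5.4 = 291.6 + 64.98, so R_Q^{QR} = 66.03 kip and R_R = 90 − 66.03 = 23.97 kip.
R_Q = 40.5 + 66.03 = 106.5 kip.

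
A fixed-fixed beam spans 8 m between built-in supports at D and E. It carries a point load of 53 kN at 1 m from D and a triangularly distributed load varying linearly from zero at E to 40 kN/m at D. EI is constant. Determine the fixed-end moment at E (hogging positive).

M_E = 91.13 kN·m

Take the two fixed-end moments M_D, M_E as redundants; the released structure is the simple span DE.
End rotations of the released simple span under the applied load (×1/EI):
  at D: point load 53 at a = 1: Pab(L + b)/(6LEI) = 115.9/EI
  at E: point load 53 at a = 1: Pab(L + a)/(6LEI) = 69.56/EI
  at D: triangular load, peak 40: w₀L³/(45EI) = 455.1/EI
  at E: triangular load, peak 40: 7w₀L³/(360EI) = 398.2/EI
  θ_D0 = 571/EI,  θ_E0 = 467.8/EI
Flexibility coefficients: a unit moment at one end gives L/(3EI) there and L/(6EI) at the far end, so f₁₁ = f₂₂ = 2.667/EI and f₁₂ = f₂₁ = 1.333/EI.
Compatibility — zero rotation at each built-in end:
  2.667 M_D + 1.333 M_E = 571
  1.333 M_D + 2.667 M_E = 467.8
Solving the pair gives M_D = 168.6 kN·m and M_E = 91.13 kN·m (hogging).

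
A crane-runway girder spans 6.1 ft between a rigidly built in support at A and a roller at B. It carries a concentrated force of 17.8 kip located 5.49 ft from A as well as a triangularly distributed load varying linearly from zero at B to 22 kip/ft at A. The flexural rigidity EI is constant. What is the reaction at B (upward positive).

R_B = 28.56 kip

Choose R_B as the redundant. The primary structure is the cantilever fixed at A.
Primary-structure tip deflection at B by superposition:
  point load 17.8 at a = 5.49: Pa²(3L − a)/(6EI) = 1145/EI
  triangular load, peak 22 at the fixed end: w₀L⁴/(30EI) = 1015/EI
  δ_0 = 2161/EI
Tip deflection under a unit load at B: L³/(3EI) = 75.66/EI.
Compatibility at B: δ_0 − R_B·δ_{BB} = 0, so R_B = 2161/75.66 = 28.56 kip.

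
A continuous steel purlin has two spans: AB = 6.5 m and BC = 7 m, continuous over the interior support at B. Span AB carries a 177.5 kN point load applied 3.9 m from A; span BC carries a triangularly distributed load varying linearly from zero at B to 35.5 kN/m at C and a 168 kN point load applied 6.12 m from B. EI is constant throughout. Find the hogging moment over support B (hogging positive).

M_B = 197 kN·m

Take M_B as the redundant. Released structure: two simple spans AB and BC with a hinge at B.
Discontinuity in slope at B on the released structure — sum the simple-span end rotations:
  span AB: point load 177.5 at a = 3.9: Pab(L + a)/(6LEI) = 480/EI
  span BC: triangular load, peak 35.5: 7w₀L³/(360EI) = 236.8/EI
  span BC: point load 168 at a = 6.12: Pab(L + b)/(6LEI) = 169.8/EI
  relative rotation θ_0 = (480 + 406.5)/EI = 886.5/EI
A unit hogging moment at B produces rotation L₁/(3EI) + L₂/(3EI) = 4.5/EI.
Slope continuity at B: θ_0 = M_B·4.5/EI, so M_B = 886.5/4.5 = 197 kN·m (hogging).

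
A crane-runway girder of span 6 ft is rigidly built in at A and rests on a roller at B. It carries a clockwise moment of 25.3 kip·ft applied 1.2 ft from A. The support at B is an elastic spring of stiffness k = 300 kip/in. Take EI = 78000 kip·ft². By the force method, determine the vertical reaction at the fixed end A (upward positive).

R_A = -1.75 kip

Remove the prop at B; the released (primary) structure is a cantilever built in at A.
Primary-structure tip deflection at B by superposition:
  clockwise couple 25.3 at a = 1.2: M₀a(2L − a)/(2EI) = 163.9/EI
Tip deflection under a unit load at B: L³/(3EI) = 72/EI.
With EI = 78000 kip·ft²: δ_0 = 0.002102 ft and δ_{BB} = 0.000923 ft/kip.
Compatibility — the spring shortens by R_B/k under the reaction it provides: δ_0 − R_B·δ_{BB} = R_B/k. With 1/k = 1/(300×12) ft/kip = 0.000278 ft/kip, R_B = δ_0 / (δ_{BB} + 1/k) = 0.002102 / (0.000923 + 0.000278) = 1.75 kip.
Vertical equilibrium: R_A = ΣP − R_B = 0 − 1.75 = -1.75 kip.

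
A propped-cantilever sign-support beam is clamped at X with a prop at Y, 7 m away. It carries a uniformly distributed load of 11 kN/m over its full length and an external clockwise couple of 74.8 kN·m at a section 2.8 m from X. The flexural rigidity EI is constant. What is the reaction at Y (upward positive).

Choose R_Y as the redundant. The primary structure is the cantilever fixed at X.
Free-end deflection of the primary structure under the applied loading (downward +):
  UDL 11: wL⁴/(8EI) = 3301/EI
  clockwise couple 74.8 at a = 2.8: M₀a(2L − a)/(2EI) = 1173/EI
  δ_0 = 4474/EI
Tip deflection under a unit load at Y: L³/(3EI) = 114.3/EI.
Compatibility at Y: δ_0 − R_Y·δ_{YY} = 0, so R_Y = 4474/114.3 = 39.13 kN.

R_Y = 39.13 kN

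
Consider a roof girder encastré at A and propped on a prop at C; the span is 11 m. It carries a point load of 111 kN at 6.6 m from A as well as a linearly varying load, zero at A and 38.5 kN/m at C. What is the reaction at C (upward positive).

Choose R_C as the redundant. The primary structure is the cantilever fixed at A.
Free-end deflection of the primary structure under the applied loading (downward +):
  point load 111 at a = 6.6: Pa²(3L − a)/(6EI) = 21275/EI
  triangular load, peak 38.5 at the free end: 11w₀L⁴/(120EI) = 51671/EI
  δ_0 = 72945/EI
Flexibility coefficient — unit upward force at C: δ_{CC} = L³/(3EI) = 443.7/EI.
Compatibility at C: δ_0 − R_C·δ_{CC} = 0, so R_C = 72945/443.7 = 164.4 kN.

R_C = 164.4 kN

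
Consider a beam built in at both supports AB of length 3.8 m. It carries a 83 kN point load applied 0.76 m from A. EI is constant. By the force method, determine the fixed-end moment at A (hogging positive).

Release both end moments; the primary structure is a simply-supported span AB with redundants M_A and M_B.
Simple-span end rotations at A and B under the given loads:
  at A: point load 83 at a = 0.76: Pab(L + b)/(6LEI) = 57.53/EI
  at B: point load 83 at a = 0.76: Pab(L + a)/(6LEI) = 38.35/EI
  θ_A0 = 57.53/EI,  θ_B0 = 38.35/EI
Flexibility coefficients: a unit moment at one end gives L/(3EI) there and L/(6EI) at the far end, so f₁₁ = f₂₂ = 1.267/EI and f₁₂ = f₂₁ = 0.6333/EI.
Compatibility — zero rotation at each built-in end:
  1.267 M_A + 0.6333 M_B = 57.53
  0.6333 M_A + 1.267 M_B = 38.35
Solving the pair gives M_A = 40.37 kN·m and M_B = 10.09 kN·m (hogging).

M_A = 40.37 kN·m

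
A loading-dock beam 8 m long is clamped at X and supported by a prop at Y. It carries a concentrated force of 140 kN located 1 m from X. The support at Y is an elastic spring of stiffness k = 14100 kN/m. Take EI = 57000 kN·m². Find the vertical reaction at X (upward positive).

R_X = 136.9 kN

Release the roller at Y. Primary structure: cantilever fixed at X.
Free-end deflection of the primary structure under the applied loading (downward +):
  point load 140 at a = 1: Pa²(3L − a)/(6EI) = 536.7/EI
Flexibility coefficient — unit upward force at Y: δ_{YY} = L³/(3EI) = 170.7/EI.
With EI = 57000 kN·m²: δ_0 = 0.009415 m and δ_{YY} = 0.002994 m/kN.
Compatibility — the spring shortens by R_Y/k under the reaction it provides: δ_0 − R_Y·δ_{YY} = R_Y/k. With 1/k = 0.000071 m/kN, R_Y = δ_0 / (δ_{YY} + 1/k) = 0.009415 / (0.002994 + 0.000071) = 3.072 kN.
Vertical equilibrium: R_X = ΣP − R_Y = 140 − 3.072 = 136.9 kN.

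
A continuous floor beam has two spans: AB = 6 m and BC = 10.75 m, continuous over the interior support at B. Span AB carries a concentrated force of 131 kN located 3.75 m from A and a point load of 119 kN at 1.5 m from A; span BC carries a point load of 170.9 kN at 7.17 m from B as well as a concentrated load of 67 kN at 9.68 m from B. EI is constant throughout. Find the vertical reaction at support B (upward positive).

Release continuity at B by inserting a hinge; the redundant is the internal moment M_B. The primary structure is two simply-supported spans AB and BC.
Discontinuity in slope at B on the released structure — sum the simple-span end rotations:
  span AB: point load 131 at a = 3.75: Pab(L + a)/(6LEI) = 299.4/EI
  span AB: point load 119 at a = 1.5: Pab(L + a)/(6LEI) = 167.3/EI
  span BC: point load 170.9 at a = 7.17: Pab(L + b)/(6LEI) = 974.6/EI
  span BC: point load 67 at a = 9.68: Pab(L + b)/(6LEI) = 127.2/EI
  relative rotation θ_0 = (466.7 + 1102)/EI = 1568/EI
A unit hogging moment at B produces rotation L₁/(3EI) + L₂/(3EI) = 5.583/EI.
Compatibility: M_B·(L₁+L₂)/(3EI) = θ_0, giving M_B = 280.9 kN·m (hogging).
Span AB, ΣM about A with M_B applied at B: R_B^{AB}·6 = 669.8 + 280.9, so R_B^{AB} = 158.4 kN and R_A = 250 − 158.4 = 91.55 kN.
Span BC, ΣM about C: R_B^{BC}·10.75 = 683.5 + 280.9, so R_B^{BC} = 89.71 kN and R_C = 237.9 − 89.71 = 148.2 kN.
R_B = 158.4 + 89.71 = 248.2 kN.

R_B = 248.2 kN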